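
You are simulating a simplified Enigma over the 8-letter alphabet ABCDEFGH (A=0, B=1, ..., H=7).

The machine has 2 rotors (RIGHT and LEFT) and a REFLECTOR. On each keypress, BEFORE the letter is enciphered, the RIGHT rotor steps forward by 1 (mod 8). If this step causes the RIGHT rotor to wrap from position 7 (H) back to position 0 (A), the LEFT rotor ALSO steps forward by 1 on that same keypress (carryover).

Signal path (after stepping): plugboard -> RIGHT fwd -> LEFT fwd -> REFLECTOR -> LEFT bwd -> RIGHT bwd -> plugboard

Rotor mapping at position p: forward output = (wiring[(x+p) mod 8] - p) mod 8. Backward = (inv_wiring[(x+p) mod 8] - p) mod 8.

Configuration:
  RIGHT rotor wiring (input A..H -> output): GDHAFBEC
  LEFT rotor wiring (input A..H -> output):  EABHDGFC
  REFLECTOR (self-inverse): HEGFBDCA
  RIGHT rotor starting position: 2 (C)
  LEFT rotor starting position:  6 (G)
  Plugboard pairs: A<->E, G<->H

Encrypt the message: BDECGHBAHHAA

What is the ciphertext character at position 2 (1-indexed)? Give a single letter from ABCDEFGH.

Char 1 ('B'): step: R->3, L=6; B->plug->B->R->C->L->G->refl->C->L'->D->R'->F->plug->F
Char 2 ('D'): step: R->4, L=6; D->plug->D->R->G->L->F->refl->D->L'->E->R'->H->plug->G

G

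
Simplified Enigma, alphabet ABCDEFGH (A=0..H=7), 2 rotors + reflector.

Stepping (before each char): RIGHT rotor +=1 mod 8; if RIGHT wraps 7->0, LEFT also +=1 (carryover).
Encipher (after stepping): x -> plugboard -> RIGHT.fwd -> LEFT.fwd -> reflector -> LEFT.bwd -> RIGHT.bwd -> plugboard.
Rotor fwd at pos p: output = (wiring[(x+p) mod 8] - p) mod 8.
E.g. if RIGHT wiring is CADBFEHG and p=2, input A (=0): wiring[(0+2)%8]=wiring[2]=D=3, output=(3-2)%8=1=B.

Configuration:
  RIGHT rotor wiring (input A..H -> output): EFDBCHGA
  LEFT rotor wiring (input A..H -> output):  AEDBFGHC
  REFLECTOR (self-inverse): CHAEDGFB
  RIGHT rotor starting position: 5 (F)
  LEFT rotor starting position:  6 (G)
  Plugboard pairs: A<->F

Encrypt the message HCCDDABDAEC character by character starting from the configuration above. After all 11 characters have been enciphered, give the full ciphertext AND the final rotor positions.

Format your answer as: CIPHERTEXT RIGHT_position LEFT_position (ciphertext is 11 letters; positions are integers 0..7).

Char 1 ('H'): step: R->6, L=6; H->plug->H->R->B->L->E->refl->D->L'->F->R'->E->plug->E
Char 2 ('C'): step: R->7, L=6; C->plug->C->R->G->L->H->refl->B->L'->A->R'->G->plug->G
Char 3 ('C'): step: R->0, L->7 (L advanced); C->plug->C->R->D->L->E->refl->D->L'->A->R'->H->plug->H
Char 4 ('D'): step: R->1, L=7; D->plug->D->R->B->L->B->refl->H->L'->G->R'->E->plug->E
Char 5 ('D'): step: R->2, L=7; D->plug->D->R->F->L->G->refl->F->L'->C->R'->G->plug->G
Char 6 ('A'): step: R->3, L=7; A->plug->F->R->B->L->B->refl->H->L'->G->R'->A->plug->F
Char 7 ('B'): step: R->4, L=7; B->plug->B->R->D->L->E->refl->D->L'->A->R'->E->plug->E
Char 8 ('D'): step: R->5, L=7; D->plug->D->R->H->L->A->refl->C->L'->E->R'->G->plug->G
Char 9 ('A'): step: R->6, L=7; A->plug->F->R->D->L->E->refl->D->L'->A->R'->A->plug->F
Char 10 ('E'): step: R->7, L=7; E->plug->E->R->C->L->F->refl->G->L'->F->R'->B->plug->B
Char 11 ('C'): step: R->0, L->0 (L advanced); C->plug->C->R->D->L->B->refl->H->L'->G->R'->G->plug->G
Final: ciphertext=EGHEGFEGFBG, RIGHT=0, LEFT=0

Answer: EGHEGFEGFBG 0 0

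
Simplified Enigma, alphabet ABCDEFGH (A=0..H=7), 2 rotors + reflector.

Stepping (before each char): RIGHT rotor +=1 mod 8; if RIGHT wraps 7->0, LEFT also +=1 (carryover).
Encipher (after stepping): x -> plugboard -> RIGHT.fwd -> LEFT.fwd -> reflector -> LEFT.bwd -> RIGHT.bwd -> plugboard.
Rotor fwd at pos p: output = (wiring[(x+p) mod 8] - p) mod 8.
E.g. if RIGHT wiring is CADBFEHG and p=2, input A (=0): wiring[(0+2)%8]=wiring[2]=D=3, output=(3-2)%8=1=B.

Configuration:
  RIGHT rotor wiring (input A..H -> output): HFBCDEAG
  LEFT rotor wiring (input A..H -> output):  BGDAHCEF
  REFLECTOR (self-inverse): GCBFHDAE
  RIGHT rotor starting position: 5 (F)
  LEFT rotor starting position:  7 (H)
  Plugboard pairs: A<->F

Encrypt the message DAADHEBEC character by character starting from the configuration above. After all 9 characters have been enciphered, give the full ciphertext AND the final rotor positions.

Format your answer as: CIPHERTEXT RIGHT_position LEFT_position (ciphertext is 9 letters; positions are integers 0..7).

Char 1 ('D'): step: R->6, L=7; D->plug->D->R->H->L->F->refl->D->L'->G->R'->H->plug->H
Char 2 ('A'): step: R->7, L=7; A->plug->F->R->E->L->B->refl->C->L'->B->R'->H->plug->H
Char 3 ('A'): step: R->0, L->0 (L advanced); A->plug->F->R->E->L->H->refl->E->L'->G->R'->H->plug->H
Char 4 ('D'): step: R->1, L=0; D->plug->D->R->C->L->D->refl->F->L'->H->R'->F->plug->A
Char 5 ('H'): step: R->2, L=0; H->plug->H->R->D->L->A->refl->G->L'->B->R'->C->plug->C
Char 6 ('E'): step: R->3, L=0; E->plug->E->R->D->L->A->refl->G->L'->B->R'->C->plug->C
Char 7 ('B'): step: R->4, L=0; B->plug->B->R->A->L->B->refl->C->L'->F->R'->G->plug->G
Char 8 ('E'): step: R->5, L=0; E->plug->E->R->A->L->B->refl->C->L'->F->R'->G->plug->G
Char 9 ('C'): step: R->6, L=0; C->plug->C->R->B->L->G->refl->A->L'->D->R'->E->plug->E
Final: ciphertext=HHHACCGGE, RIGHT=6, LEFT=0

Answer: HHHACCGGE 6 0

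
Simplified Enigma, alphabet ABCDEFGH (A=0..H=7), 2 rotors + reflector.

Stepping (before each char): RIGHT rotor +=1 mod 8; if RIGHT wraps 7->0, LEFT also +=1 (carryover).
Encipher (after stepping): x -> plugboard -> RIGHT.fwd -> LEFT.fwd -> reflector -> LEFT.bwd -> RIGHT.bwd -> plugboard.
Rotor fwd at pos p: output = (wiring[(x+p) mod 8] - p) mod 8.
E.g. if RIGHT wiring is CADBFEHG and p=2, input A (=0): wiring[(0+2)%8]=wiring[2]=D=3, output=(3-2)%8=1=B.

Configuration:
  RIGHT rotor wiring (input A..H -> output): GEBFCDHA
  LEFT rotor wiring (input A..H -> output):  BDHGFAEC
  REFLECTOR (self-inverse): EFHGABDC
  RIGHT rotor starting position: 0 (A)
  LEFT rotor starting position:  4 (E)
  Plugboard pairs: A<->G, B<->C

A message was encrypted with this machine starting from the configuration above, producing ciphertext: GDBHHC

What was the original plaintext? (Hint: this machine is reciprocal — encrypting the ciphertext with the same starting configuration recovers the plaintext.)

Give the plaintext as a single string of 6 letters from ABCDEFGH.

Answer: FHDEEG

Derivation:
Char 1 ('G'): step: R->1, L=4; G->plug->A->R->D->L->G->refl->D->L'->G->R'->F->plug->F
Char 2 ('D'): step: R->2, L=4; D->plug->D->R->B->L->E->refl->A->L'->C->R'->H->plug->H
Char 3 ('B'): step: R->3, L=4; B->plug->C->R->A->L->B->refl->F->L'->E->R'->D->plug->D
Char 4 ('H'): step: R->4, L=4; H->plug->H->R->B->L->E->refl->A->L'->C->R'->E->plug->E
Char 5 ('H'): step: R->5, L=4; H->plug->H->R->F->L->H->refl->C->L'->H->R'->E->plug->E
Char 6 ('C'): step: R->6, L=4; C->plug->B->R->C->L->A->refl->E->L'->B->R'->A->plug->G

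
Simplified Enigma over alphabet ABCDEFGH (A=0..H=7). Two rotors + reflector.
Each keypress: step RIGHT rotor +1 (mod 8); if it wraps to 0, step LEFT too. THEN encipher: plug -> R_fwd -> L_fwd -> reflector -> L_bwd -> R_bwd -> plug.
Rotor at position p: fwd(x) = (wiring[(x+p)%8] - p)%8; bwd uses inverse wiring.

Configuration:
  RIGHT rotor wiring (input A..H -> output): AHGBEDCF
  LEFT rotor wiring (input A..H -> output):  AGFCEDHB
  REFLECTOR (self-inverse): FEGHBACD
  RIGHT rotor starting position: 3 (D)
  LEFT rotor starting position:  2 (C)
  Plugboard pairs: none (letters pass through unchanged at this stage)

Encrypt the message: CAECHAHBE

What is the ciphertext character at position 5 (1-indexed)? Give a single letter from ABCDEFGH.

Char 1 ('C'): step: R->4, L=2; C->plug->C->R->G->L->G->refl->C->L'->C->R'->G->plug->G
Char 2 ('A'): step: R->5, L=2; A->plug->A->R->G->L->G->refl->C->L'->C->R'->E->plug->E
Char 3 ('E'): step: R->6, L=2; E->plug->E->R->A->L->D->refl->H->L'->F->R'->H->plug->H
Char 4 ('C'): step: R->7, L=2; C->plug->C->R->A->L->D->refl->H->L'->F->R'->F->plug->F
Char 5 ('H'): step: R->0, L->3 (L advanced); H->plug->H->R->F->L->F->refl->A->L'->C->R'->G->plug->G

G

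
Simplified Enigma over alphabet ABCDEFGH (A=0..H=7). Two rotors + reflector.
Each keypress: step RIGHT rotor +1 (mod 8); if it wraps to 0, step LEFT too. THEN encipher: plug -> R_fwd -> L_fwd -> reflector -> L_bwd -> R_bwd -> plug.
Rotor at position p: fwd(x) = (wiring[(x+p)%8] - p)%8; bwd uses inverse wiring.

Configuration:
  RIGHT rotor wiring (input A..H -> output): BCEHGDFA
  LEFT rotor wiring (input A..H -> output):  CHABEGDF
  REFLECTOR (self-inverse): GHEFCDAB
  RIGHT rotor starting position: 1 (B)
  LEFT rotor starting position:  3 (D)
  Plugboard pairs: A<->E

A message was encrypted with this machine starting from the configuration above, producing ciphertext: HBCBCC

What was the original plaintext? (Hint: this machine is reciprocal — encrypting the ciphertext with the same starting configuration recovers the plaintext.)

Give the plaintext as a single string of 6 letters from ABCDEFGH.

Char 1 ('H'): step: R->2, L=3; H->plug->H->R->A->L->G->refl->A->L'->D->R'->E->plug->A
Char 2 ('B'): step: R->3, L=3; B->plug->B->R->D->L->A->refl->G->L'->A->R'->C->plug->C
Char 3 ('C'): step: R->4, L=3; C->plug->C->R->B->L->B->refl->H->L'->F->R'->E->plug->A
Char 4 ('B'): step: R->5, L=3; B->plug->B->R->A->L->G->refl->A->L'->D->R'->C->plug->C
Char 5 ('C'): step: R->6, L=3; C->plug->C->R->D->L->A->refl->G->L'->A->R'->G->plug->G
Char 6 ('C'): step: R->7, L=3; C->plug->C->R->D->L->A->refl->G->L'->A->R'->E->plug->A

Answer: ACACGA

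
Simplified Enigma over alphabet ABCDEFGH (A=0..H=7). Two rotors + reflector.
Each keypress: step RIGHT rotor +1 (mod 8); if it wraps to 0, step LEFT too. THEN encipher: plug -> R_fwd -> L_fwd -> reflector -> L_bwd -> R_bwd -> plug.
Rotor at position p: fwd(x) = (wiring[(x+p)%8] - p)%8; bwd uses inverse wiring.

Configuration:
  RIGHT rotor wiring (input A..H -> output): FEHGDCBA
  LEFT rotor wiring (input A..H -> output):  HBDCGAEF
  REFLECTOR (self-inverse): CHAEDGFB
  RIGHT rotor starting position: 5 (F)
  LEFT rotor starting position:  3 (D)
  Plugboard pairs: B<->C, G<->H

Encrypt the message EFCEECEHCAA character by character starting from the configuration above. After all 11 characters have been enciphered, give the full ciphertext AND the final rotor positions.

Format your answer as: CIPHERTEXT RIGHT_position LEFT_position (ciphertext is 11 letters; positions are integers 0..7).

Answer: HEHGAFDCFFD 0 5

Derivation:
Char 1 ('E'): step: R->6, L=3; E->plug->E->R->B->L->D->refl->E->L'->F->R'->G->plug->H
Char 2 ('F'): step: R->7, L=3; F->plug->F->R->E->L->C->refl->A->L'->H->R'->E->plug->E
Char 3 ('C'): step: R->0, L->4 (L advanced); C->plug->B->R->E->L->D->refl->E->L'->B->R'->G->plug->H
Char 4 ('E'): step: R->1, L=4; E->plug->E->R->B->L->E->refl->D->L'->E->R'->H->plug->G
Char 5 ('E'): step: R->2, L=4; E->plug->E->R->H->L->G->refl->F->L'->F->R'->A->plug->A
Char 6 ('C'): step: R->3, L=4; C->plug->B->R->A->L->C->refl->A->L'->C->R'->F->plug->F
Char 7 ('E'): step: R->4, L=4; E->plug->E->R->B->L->E->refl->D->L'->E->R'->D->plug->D
Char 8 ('H'): step: R->5, L=4; H->plug->G->R->B->L->E->refl->D->L'->E->R'->B->plug->C
Char 9 ('C'): step: R->6, L=4; C->plug->B->R->C->L->A->refl->C->L'->A->R'->F->plug->F
Char 10 ('A'): step: R->7, L=4; A->plug->A->R->B->L->E->refl->D->L'->E->R'->F->plug->F
Char 11 ('A'): step: R->0, L->5 (L advanced); A->plug->A->R->F->L->G->refl->F->L'->G->R'->D->plug->D
Final: ciphertext=HEHGAFDCFFD, RIGHT=0, LEFT=5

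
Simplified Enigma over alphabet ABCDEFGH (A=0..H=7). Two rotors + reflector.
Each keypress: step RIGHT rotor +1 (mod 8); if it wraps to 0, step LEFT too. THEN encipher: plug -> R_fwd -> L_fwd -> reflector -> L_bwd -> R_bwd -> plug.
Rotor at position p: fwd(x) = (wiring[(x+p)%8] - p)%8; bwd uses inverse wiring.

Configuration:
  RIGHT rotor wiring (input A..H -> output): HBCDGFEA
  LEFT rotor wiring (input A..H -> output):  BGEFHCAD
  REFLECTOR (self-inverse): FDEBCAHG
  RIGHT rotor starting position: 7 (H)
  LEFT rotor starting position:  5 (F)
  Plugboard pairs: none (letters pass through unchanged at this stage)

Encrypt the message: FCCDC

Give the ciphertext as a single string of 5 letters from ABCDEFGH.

Char 1 ('F'): step: R->0, L->6 (L advanced); F->plug->F->R->F->L->H->refl->G->L'->E->R'->G->plug->G
Char 2 ('C'): step: R->1, L=6; C->plug->C->R->C->L->D->refl->B->L'->G->R'->H->plug->H
Char 3 ('C'): step: R->2, L=6; C->plug->C->R->E->L->G->refl->H->L'->F->R'->G->plug->G
Char 4 ('D'): step: R->3, L=6; D->plug->D->R->B->L->F->refl->A->L'->D->R'->B->plug->B
Char 5 ('C'): step: R->4, L=6; C->plug->C->R->A->L->C->refl->E->L'->H->R'->H->plug->H

Answer: GHGBH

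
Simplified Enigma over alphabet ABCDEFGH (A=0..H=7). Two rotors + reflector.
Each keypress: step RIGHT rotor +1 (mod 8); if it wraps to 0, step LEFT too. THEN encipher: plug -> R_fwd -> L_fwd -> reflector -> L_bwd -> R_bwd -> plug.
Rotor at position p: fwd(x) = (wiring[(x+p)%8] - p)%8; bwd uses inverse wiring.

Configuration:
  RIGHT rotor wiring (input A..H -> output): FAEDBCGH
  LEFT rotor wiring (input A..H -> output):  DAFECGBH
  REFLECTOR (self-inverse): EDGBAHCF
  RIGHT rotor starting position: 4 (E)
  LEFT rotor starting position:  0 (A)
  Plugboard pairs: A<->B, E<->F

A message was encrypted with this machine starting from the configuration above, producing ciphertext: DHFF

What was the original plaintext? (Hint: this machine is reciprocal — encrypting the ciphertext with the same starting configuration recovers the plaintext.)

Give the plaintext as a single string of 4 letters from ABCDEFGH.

Answer: GEDB

Derivation:
Char 1 ('D'): step: R->5, L=0; D->plug->D->R->A->L->D->refl->B->L'->G->R'->G->plug->G
Char 2 ('H'): step: R->6, L=0; H->plug->H->R->E->L->C->refl->G->L'->F->R'->F->plug->E
Char 3 ('F'): step: R->7, L=0; F->plug->E->R->E->L->C->refl->G->L'->F->R'->D->plug->D
Char 4 ('F'): step: R->0, L->1 (L advanced); F->plug->E->R->B->L->E->refl->A->L'->F->R'->A->plug->B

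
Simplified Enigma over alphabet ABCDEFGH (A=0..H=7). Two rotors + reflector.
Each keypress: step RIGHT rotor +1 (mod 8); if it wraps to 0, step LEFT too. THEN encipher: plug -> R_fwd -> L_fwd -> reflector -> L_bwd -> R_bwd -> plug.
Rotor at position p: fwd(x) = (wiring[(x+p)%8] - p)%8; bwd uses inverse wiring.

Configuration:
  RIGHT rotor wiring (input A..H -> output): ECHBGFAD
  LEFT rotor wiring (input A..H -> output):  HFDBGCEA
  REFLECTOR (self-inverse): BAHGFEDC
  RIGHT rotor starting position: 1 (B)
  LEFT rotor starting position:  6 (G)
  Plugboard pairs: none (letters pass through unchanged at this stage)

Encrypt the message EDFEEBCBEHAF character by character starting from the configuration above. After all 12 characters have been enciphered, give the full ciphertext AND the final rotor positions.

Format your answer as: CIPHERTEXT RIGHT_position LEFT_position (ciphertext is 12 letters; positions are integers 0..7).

Char 1 ('E'): step: R->2, L=6; E->plug->E->R->G->L->A->refl->B->L'->C->R'->G->plug->G
Char 2 ('D'): step: R->3, L=6; D->plug->D->R->F->L->D->refl->G->L'->A->R'->E->plug->E
Char 3 ('F'): step: R->4, L=6; F->plug->F->R->G->L->A->refl->B->L'->C->R'->A->plug->A
Char 4 ('E'): step: R->5, L=6; E->plug->E->R->F->L->D->refl->G->L'->A->R'->A->plug->A
Char 5 ('E'): step: R->6, L=6; E->plug->E->R->B->L->C->refl->H->L'->D->R'->F->plug->F
Char 6 ('B'): step: R->7, L=6; B->plug->B->R->F->L->D->refl->G->L'->A->R'->D->plug->D
Char 7 ('C'): step: R->0, L->7 (L advanced); C->plug->C->R->H->L->F->refl->E->L'->D->R'->H->plug->H
Char 8 ('B'): step: R->1, L=7; B->plug->B->R->G->L->D->refl->G->L'->C->R'->G->plug->G
Char 9 ('E'): step: R->2, L=7; E->plug->E->R->G->L->D->refl->G->L'->C->R'->G->plug->G
Char 10 ('H'): step: R->3, L=7; H->plug->H->R->E->L->C->refl->H->L'->F->R'->D->plug->D
Char 11 ('A'): step: R->4, L=7; A->plug->A->R->C->L->G->refl->D->L'->G->R'->F->plug->F
Char 12 ('F'): step: R->5, L=7; F->plug->F->R->C->L->G->refl->D->L'->G->R'->C->plug->C
Final: ciphertext=GEAAFDHGGDFC, RIGHT=5, LEFT=7

Answer: GEAAFDHGGDFC 5 7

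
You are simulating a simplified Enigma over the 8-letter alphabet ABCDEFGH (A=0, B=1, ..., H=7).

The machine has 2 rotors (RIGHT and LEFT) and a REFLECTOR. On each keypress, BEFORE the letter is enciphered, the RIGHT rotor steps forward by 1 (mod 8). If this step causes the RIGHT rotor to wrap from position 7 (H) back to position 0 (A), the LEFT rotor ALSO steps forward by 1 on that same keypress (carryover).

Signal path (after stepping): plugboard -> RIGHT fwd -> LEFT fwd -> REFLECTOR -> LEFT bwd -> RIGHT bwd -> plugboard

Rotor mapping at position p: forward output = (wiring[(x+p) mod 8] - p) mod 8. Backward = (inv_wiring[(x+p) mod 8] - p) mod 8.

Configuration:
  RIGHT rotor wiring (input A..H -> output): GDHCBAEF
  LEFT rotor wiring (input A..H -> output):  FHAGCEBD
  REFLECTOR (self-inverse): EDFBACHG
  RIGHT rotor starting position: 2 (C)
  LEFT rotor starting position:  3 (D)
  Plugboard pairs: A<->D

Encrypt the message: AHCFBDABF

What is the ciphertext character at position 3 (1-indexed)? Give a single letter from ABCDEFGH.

Char 1 ('A'): step: R->3, L=3; A->plug->D->R->B->L->H->refl->G->L'->D->R'->F->plug->F
Char 2 ('H'): step: R->4, L=3; H->plug->H->R->G->L->E->refl->A->L'->E->R'->B->plug->B
Char 3 ('C'): step: R->5, L=3; C->plug->C->R->A->L->D->refl->B->L'->C->R'->F->plug->F

F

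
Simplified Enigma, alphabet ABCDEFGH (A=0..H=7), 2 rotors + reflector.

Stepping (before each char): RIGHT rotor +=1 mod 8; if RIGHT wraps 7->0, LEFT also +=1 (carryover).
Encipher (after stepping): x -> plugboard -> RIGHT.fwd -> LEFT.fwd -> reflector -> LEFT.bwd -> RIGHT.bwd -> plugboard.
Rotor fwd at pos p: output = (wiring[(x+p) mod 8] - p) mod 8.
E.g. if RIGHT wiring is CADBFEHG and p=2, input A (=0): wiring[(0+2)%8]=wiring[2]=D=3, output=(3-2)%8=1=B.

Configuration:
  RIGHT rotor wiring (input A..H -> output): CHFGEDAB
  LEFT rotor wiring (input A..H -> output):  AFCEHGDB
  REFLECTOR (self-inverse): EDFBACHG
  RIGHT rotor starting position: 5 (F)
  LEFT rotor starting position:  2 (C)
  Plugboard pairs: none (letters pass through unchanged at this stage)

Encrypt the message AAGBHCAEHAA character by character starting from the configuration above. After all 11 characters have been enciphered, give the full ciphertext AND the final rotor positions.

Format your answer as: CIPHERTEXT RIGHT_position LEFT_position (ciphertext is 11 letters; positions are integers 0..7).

Char 1 ('A'): step: R->6, L=2; A->plug->A->R->C->L->F->refl->C->L'->B->R'->D->plug->D
Char 2 ('A'): step: R->7, L=2; A->plug->A->R->C->L->F->refl->C->L'->B->R'->H->plug->H
Char 3 ('G'): step: R->0, L->3 (L advanced); G->plug->G->R->A->L->B->refl->D->L'->C->R'->A->plug->A
Char 4 ('B'): step: R->1, L=3; B->plug->B->R->E->L->G->refl->H->L'->H->R'->F->plug->F
Char 5 ('H'): step: R->2, L=3; H->plug->H->R->F->L->F->refl->C->L'->G->R'->E->plug->E
Char 6 ('C'): step: R->3, L=3; C->plug->C->R->A->L->B->refl->D->L'->C->R'->H->plug->H
Char 7 ('A'): step: R->4, L=3; A->plug->A->R->A->L->B->refl->D->L'->C->R'->H->plug->H
Char 8 ('E'): step: R->5, L=3; E->plug->E->R->C->L->D->refl->B->L'->A->R'->F->plug->F
Char 9 ('H'): step: R->6, L=3; H->plug->H->R->F->L->F->refl->C->L'->G->R'->G->plug->G
Char 10 ('A'): step: R->7, L=3; A->plug->A->R->C->L->D->refl->B->L'->A->R'->C->plug->C
Char 11 ('A'): step: R->0, L->4 (L advanced); A->plug->A->R->C->L->H->refl->G->L'->G->R'->D->plug->D
Final: ciphertext=DHAFEHHFGCD, RIGHT=0, LEFT=4

Answer: DHAFEHHFGCD 0 4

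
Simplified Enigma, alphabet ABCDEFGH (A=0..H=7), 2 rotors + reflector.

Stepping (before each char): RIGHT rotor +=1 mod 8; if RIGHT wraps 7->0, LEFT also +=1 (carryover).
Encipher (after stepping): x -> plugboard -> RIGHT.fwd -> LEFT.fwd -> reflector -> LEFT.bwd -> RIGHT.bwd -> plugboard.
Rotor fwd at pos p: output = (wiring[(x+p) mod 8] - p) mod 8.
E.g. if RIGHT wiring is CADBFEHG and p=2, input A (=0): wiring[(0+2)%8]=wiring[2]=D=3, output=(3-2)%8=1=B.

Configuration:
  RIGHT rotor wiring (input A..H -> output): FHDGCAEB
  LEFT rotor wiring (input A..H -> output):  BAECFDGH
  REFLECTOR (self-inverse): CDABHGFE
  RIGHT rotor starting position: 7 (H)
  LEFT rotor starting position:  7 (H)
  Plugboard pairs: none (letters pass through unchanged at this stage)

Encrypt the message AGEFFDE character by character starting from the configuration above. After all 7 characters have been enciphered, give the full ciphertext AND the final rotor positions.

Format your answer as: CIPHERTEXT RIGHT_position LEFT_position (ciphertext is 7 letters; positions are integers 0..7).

Char 1 ('A'): step: R->0, L->0 (L advanced); A->plug->A->R->F->L->D->refl->B->L'->A->R'->F->plug->F
Char 2 ('G'): step: R->1, L=0; G->plug->G->R->A->L->B->refl->D->L'->F->R'->C->plug->C
Char 3 ('E'): step: R->2, L=0; E->plug->E->R->C->L->E->refl->H->L'->H->R'->F->plug->F
Char 4 ('F'): step: R->3, L=0; F->plug->F->R->C->L->E->refl->H->L'->H->R'->B->plug->B
Char 5 ('F'): step: R->4, L=0; F->plug->F->R->D->L->C->refl->A->L'->B->R'->E->plug->E
Char 6 ('D'): step: R->5, L=0; D->plug->D->R->A->L->B->refl->D->L'->F->R'->H->plug->H
Char 7 ('E'): step: R->6, L=0; E->plug->E->R->F->L->D->refl->B->L'->A->R'->F->plug->F
Final: ciphertext=FCFBEHF, RIGHT=6, LEFT=0

Answer: FCFBEHF 6 0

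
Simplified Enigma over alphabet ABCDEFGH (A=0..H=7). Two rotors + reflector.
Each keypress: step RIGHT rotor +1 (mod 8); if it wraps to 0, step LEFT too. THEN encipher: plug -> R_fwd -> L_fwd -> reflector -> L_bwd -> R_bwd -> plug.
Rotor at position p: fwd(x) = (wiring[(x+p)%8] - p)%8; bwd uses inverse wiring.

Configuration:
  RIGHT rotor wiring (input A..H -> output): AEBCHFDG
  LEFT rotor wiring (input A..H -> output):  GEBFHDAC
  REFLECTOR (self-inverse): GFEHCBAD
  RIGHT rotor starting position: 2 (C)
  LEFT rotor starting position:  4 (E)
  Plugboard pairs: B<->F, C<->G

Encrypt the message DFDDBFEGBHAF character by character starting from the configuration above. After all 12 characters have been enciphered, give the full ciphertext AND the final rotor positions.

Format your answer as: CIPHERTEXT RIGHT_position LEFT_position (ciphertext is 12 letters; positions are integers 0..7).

Answer: CBCHFGGAABFD 6 5

Derivation:
Char 1 ('D'): step: R->3, L=4; D->plug->D->R->A->L->D->refl->H->L'->B->R'->G->plug->C
Char 2 ('F'): step: R->4, L=4; F->plug->B->R->B->L->H->refl->D->L'->A->R'->F->plug->B
Char 3 ('D'): step: R->5, L=4; D->plug->D->R->D->L->G->refl->A->L'->F->R'->G->plug->C
Char 4 ('D'): step: R->6, L=4; D->plug->D->R->G->L->F->refl->B->L'->H->R'->H->plug->H
Char 5 ('B'): step: R->7, L=4; B->plug->F->R->A->L->D->refl->H->L'->B->R'->B->plug->F
Char 6 ('F'): step: R->0, L->5 (L advanced); F->plug->B->R->E->L->H->refl->D->L'->B->R'->C->plug->G
Char 7 ('E'): step: R->1, L=5; E->plug->E->R->E->L->H->refl->D->L'->B->R'->C->plug->G
Char 8 ('G'): step: R->2, L=5; G->plug->C->R->F->L->E->refl->C->L'->H->R'->A->plug->A
Char 9 ('B'): step: R->3, L=5; B->plug->F->R->F->L->E->refl->C->L'->H->R'->A->plug->A
Char 10 ('H'): step: R->4, L=5; H->plug->H->R->G->L->A->refl->G->L'->A->R'->F->plug->B
Char 11 ('A'): step: R->5, L=5; A->plug->A->R->A->L->G->refl->A->L'->G->R'->B->plug->F
Char 12 ('F'): step: R->6, L=5; F->plug->B->R->A->L->G->refl->A->L'->G->R'->D->plug->D
Final: ciphertext=CBCHFGGAABFD, RIGHT=6, LEFT=5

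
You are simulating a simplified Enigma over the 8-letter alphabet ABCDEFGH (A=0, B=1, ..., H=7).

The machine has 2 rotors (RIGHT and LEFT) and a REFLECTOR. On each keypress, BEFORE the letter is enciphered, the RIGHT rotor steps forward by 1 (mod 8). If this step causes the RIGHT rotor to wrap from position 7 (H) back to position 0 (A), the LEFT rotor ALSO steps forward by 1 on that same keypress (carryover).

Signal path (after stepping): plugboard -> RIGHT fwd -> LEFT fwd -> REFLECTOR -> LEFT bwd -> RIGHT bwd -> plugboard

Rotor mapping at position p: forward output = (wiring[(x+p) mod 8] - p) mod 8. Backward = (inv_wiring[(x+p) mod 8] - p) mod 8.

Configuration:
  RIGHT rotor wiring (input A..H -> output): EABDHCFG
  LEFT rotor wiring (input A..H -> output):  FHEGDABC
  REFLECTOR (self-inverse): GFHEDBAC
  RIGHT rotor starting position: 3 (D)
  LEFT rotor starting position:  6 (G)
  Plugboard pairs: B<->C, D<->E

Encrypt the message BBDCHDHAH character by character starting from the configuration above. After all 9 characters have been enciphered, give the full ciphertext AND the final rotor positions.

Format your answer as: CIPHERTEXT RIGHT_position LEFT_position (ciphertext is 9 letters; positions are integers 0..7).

Answer: DCBDEBDGF 4 7

Derivation:
Char 1 ('B'): step: R->4, L=6; B->plug->C->R->B->L->E->refl->D->L'->A->R'->E->plug->D
Char 2 ('B'): step: R->5, L=6; B->plug->C->R->B->L->E->refl->D->L'->A->R'->B->plug->C
Char 3 ('D'): step: R->6, L=6; D->plug->E->R->D->L->B->refl->F->L'->G->R'->C->plug->B
Char 4 ('C'): step: R->7, L=6; C->plug->B->R->F->L->A->refl->G->L'->E->R'->E->plug->D
Char 5 ('H'): step: R->0, L->7 (L advanced); H->plug->H->R->G->L->B->refl->F->L'->D->R'->D->plug->E
Char 6 ('D'): step: R->1, L=7; D->plug->E->R->B->L->G->refl->A->L'->C->R'->C->plug->B
Char 7 ('H'): step: R->2, L=7; H->plug->H->R->G->L->B->refl->F->L'->D->R'->E->plug->D
Char 8 ('A'): step: R->3, L=7; A->plug->A->R->A->L->D->refl->E->L'->F->R'->G->plug->G
Char 9 ('H'): step: R->4, L=7; H->plug->H->R->H->L->C->refl->H->L'->E->R'->F->plug->F
Final: ciphertext=DCBDEBDGF, RIGHT=4, LEFT=7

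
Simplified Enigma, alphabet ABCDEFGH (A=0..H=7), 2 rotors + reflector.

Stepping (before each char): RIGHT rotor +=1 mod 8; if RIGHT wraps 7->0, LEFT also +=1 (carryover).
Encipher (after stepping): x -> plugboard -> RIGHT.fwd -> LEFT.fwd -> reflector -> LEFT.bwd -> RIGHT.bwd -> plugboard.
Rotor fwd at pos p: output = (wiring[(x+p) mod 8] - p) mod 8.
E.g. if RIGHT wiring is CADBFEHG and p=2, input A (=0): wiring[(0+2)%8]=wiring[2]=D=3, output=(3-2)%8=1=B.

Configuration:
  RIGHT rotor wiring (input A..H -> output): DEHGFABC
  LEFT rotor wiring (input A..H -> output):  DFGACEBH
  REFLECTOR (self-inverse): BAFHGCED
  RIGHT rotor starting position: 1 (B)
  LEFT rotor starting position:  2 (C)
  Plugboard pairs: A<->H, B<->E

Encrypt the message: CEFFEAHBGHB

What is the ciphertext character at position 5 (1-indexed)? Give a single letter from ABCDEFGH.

Char 1 ('C'): step: R->2, L=2; C->plug->C->R->D->L->C->refl->F->L'->F->R'->A->plug->H
Char 2 ('E'): step: R->3, L=2; E->plug->B->R->C->L->A->refl->B->L'->G->R'->D->plug->D
Char 3 ('F'): step: R->4, L=2; F->plug->F->R->A->L->E->refl->G->L'->B->R'->A->plug->H
Char 4 ('F'): step: R->5, L=2; F->plug->F->R->C->L->A->refl->B->L'->G->R'->D->plug->D
Char 5 ('E'): step: R->6, L=2; E->plug->B->R->E->L->H->refl->D->L'->H->R'->G->plug->G

G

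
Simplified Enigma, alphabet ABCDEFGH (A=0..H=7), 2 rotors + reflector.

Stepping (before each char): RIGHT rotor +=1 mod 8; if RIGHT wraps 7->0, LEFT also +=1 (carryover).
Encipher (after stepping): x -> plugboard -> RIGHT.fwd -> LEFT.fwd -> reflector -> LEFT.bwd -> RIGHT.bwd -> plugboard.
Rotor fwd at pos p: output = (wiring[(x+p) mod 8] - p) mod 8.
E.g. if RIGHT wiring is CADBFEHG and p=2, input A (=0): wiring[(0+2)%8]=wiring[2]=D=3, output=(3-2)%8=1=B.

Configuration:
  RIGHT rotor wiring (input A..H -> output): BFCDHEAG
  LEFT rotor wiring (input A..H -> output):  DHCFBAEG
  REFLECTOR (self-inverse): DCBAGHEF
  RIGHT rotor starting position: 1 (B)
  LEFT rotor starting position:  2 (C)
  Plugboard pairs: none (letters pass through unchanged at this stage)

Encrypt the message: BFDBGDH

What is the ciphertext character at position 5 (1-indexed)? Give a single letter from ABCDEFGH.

Char 1 ('B'): step: R->2, L=2; B->plug->B->R->B->L->D->refl->A->L'->A->R'->A->plug->A
Char 2 ('F'): step: R->3, L=2; F->plug->F->R->G->L->B->refl->C->L'->E->R'->B->plug->B
Char 3 ('D'): step: R->4, L=2; D->plug->D->R->C->L->H->refl->F->L'->H->R'->H->plug->H
Char 4 ('B'): step: R->5, L=2; B->plug->B->R->D->L->G->refl->E->L'->F->R'->F->plug->F
Char 5 ('G'): step: R->6, L=2; G->plug->G->R->B->L->D->refl->A->L'->A->R'->B->plug->B

B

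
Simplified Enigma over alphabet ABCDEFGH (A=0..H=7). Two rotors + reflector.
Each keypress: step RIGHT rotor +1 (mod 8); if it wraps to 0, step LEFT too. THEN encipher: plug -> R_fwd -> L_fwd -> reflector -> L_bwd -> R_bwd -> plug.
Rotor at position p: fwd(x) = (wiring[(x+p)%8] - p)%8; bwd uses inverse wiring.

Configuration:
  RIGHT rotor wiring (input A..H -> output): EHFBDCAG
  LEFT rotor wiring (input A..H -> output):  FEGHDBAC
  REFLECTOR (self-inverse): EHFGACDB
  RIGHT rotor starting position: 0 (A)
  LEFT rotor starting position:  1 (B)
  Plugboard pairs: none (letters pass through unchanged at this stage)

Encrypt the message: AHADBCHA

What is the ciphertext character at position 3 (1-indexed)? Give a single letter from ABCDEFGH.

Char 1 ('A'): step: R->1, L=1; A->plug->A->R->G->L->B->refl->H->L'->F->R'->G->plug->G
Char 2 ('H'): step: R->2, L=1; H->plug->H->R->F->L->H->refl->B->L'->G->R'->E->plug->E
Char 3 ('A'): step: R->3, L=1; A->plug->A->R->G->L->B->refl->H->L'->F->R'->D->plug->D

D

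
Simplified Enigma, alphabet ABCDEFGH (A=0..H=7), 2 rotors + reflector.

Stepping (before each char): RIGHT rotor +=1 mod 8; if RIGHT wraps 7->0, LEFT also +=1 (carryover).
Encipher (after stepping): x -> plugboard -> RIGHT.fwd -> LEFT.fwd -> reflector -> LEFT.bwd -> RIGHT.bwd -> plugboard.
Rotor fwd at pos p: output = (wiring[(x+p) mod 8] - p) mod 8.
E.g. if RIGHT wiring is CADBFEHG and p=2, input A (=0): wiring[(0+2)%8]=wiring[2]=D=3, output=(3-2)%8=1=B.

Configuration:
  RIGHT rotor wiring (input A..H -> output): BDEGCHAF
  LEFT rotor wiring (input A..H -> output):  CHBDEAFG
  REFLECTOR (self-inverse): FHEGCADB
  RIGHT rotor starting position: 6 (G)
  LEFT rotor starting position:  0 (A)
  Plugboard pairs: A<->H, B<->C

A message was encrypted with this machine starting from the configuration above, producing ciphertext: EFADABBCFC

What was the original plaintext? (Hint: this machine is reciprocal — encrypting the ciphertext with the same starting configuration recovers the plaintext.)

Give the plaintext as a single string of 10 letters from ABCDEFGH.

Char 1 ('E'): step: R->7, L=0; E->plug->E->R->H->L->G->refl->D->L'->D->R'->F->plug->F
Char 2 ('F'): step: R->0, L->1 (L advanced); F->plug->F->R->H->L->B->refl->H->L'->E->R'->C->plug->B
Char 3 ('A'): step: R->1, L=1; A->plug->H->R->A->L->G->refl->D->L'->D->R'->B->plug->C
Char 4 ('D'): step: R->2, L=1; D->plug->D->R->F->L->E->refl->C->L'->C->R'->A->plug->H
Char 5 ('A'): step: R->3, L=1; A->plug->H->R->B->L->A->refl->F->L'->G->R'->F->plug->F
Char 6 ('B'): step: R->4, L=1; B->plug->C->R->E->L->H->refl->B->L'->H->R'->F->plug->F
Char 7 ('B'): step: R->5, L=1; B->plug->C->R->A->L->G->refl->D->L'->D->R'->B->plug->C
Char 8 ('C'): step: R->6, L=1; C->plug->B->R->H->L->B->refl->H->L'->E->R'->G->plug->G
Char 9 ('F'): step: R->7, L=1; F->plug->F->R->D->L->D->refl->G->L'->A->R'->G->plug->G
Char 10 ('C'): step: R->0, L->2 (L advanced); C->plug->B->R->D->L->G->refl->D->L'->E->R'->C->plug->B

Answer: FBCHFFCGGB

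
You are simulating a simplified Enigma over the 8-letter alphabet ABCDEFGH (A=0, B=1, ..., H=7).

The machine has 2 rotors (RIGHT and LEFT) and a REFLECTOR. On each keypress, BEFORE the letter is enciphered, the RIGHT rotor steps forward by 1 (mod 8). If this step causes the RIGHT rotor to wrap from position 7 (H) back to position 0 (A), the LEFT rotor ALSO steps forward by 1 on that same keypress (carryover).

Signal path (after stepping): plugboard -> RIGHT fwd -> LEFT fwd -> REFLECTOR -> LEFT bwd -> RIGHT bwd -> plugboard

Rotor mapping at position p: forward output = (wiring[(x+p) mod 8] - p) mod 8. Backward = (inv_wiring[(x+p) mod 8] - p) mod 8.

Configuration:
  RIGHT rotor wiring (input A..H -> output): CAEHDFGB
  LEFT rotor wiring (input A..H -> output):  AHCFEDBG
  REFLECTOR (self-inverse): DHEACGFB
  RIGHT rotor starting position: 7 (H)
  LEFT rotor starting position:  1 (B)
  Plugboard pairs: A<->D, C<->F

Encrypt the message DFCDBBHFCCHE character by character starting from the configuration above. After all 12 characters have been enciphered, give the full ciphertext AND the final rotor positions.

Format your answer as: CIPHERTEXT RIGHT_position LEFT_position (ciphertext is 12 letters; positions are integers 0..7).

Char 1 ('D'): step: R->0, L->2 (L advanced); D->plug->A->R->C->L->C->refl->E->L'->F->R'->F->plug->C
Char 2 ('F'): step: R->1, L=2; F->plug->C->R->G->L->G->refl->F->L'->H->R'->A->plug->D
Char 3 ('C'): step: R->2, L=2; C->plug->F->R->H->L->F->refl->G->L'->G->R'->H->plug->H
Char 4 ('D'): step: R->3, L=2; D->plug->A->R->E->L->H->refl->B->L'->D->R'->D->plug->A
Char 5 ('B'): step: R->4, L=2; B->plug->B->R->B->L->D->refl->A->L'->A->R'->G->plug->G
Char 6 ('B'): step: R->5, L=2; B->plug->B->R->B->L->D->refl->A->L'->A->R'->A->plug->D
Char 7 ('H'): step: R->6, L=2; H->plug->H->R->H->L->F->refl->G->L'->G->R'->E->plug->E
Char 8 ('F'): step: R->7, L=2; F->plug->C->R->B->L->D->refl->A->L'->A->R'->E->plug->E
Char 9 ('C'): step: R->0, L->3 (L advanced); C->plug->F->R->F->L->F->refl->G->L'->D->R'->E->plug->E
Char 10 ('C'): step: R->1, L=3; C->plug->F->R->F->L->F->refl->G->L'->D->R'->B->plug->B
Char 11 ('H'): step: R->2, L=3; H->plug->H->R->G->L->E->refl->C->L'->A->R'->G->plug->G
Char 12 ('E'): step: R->3, L=3; E->plug->E->R->G->L->E->refl->C->L'->A->R'->B->plug->B
Final: ciphertext=CDHAGDEEEBGB, RIGHT=3, LEFT=3

Answer: CDHAGDEEEBGB 3 3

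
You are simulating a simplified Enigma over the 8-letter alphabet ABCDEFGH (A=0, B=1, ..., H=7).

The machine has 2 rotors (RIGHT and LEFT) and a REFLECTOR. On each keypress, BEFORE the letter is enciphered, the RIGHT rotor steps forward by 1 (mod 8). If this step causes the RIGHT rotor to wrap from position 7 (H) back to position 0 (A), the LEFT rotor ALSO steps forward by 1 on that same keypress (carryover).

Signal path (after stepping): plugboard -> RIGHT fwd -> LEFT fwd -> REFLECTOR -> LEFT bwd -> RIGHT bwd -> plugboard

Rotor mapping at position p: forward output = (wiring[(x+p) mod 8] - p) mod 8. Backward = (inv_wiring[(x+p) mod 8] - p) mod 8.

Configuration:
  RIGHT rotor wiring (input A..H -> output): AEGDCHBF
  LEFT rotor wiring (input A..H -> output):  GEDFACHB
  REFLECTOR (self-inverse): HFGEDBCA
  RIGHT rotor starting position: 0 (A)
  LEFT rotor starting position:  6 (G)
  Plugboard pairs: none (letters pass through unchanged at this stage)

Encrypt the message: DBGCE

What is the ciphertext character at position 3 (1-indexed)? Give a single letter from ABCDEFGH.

Char 1 ('D'): step: R->1, L=6; D->plug->D->R->B->L->D->refl->E->L'->H->R'->H->plug->H
Char 2 ('B'): step: R->2, L=6; B->plug->B->R->B->L->D->refl->E->L'->H->R'->E->plug->E
Char 3 ('G'): step: R->3, L=6; G->plug->G->R->B->L->D->refl->E->L'->H->R'->B->plug->B

B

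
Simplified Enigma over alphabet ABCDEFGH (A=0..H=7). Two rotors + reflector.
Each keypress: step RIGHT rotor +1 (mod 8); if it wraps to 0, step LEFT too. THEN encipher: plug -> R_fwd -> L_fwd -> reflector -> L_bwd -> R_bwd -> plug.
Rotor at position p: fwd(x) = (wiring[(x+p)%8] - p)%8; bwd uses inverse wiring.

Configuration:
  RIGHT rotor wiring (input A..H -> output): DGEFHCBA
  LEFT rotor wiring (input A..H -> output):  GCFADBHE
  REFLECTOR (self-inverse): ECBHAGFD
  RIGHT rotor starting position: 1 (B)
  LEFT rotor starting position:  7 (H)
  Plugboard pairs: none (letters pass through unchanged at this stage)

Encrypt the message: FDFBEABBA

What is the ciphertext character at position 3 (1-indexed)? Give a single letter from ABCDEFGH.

Char 1 ('F'): step: R->2, L=7; F->plug->F->R->G->L->C->refl->B->L'->E->R'->H->plug->H
Char 2 ('D'): step: R->3, L=7; D->plug->D->R->G->L->C->refl->B->L'->E->R'->B->plug->B
Char 3 ('F'): step: R->4, L=7; F->plug->F->R->C->L->D->refl->H->L'->B->R'->H->plug->H

H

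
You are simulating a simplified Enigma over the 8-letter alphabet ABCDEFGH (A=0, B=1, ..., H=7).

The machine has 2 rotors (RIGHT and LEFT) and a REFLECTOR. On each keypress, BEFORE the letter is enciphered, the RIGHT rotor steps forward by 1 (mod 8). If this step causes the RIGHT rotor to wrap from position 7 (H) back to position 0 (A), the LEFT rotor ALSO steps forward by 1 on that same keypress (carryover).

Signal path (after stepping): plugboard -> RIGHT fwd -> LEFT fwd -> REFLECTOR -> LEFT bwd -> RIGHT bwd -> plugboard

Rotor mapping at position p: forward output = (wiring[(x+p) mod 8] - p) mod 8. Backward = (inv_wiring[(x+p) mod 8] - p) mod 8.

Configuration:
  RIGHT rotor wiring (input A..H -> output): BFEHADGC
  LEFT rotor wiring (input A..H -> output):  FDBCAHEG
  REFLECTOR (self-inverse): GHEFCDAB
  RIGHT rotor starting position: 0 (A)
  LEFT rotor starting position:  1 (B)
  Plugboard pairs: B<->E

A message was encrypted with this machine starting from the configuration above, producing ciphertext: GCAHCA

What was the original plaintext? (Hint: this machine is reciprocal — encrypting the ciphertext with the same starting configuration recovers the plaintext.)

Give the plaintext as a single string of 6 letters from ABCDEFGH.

Answer: AEHCAD

Derivation:
Char 1 ('G'): step: R->1, L=1; G->plug->G->R->B->L->A->refl->G->L'->E->R'->A->plug->A
Char 2 ('C'): step: R->2, L=1; C->plug->C->R->G->L->F->refl->D->L'->F->R'->B->plug->E
Char 3 ('A'): step: R->3, L=1; A->plug->A->R->E->L->G->refl->A->L'->B->R'->H->plug->H
Char 4 ('H'): step: R->4, L=1; H->plug->H->R->D->L->H->refl->B->L'->C->R'->C->plug->C
Char 5 ('C'): step: R->5, L=1; C->plug->C->R->F->L->D->refl->F->L'->G->R'->A->plug->A
Char 6 ('A'): step: R->6, L=1; A->plug->A->R->A->L->C->refl->E->L'->H->R'->D->plug->D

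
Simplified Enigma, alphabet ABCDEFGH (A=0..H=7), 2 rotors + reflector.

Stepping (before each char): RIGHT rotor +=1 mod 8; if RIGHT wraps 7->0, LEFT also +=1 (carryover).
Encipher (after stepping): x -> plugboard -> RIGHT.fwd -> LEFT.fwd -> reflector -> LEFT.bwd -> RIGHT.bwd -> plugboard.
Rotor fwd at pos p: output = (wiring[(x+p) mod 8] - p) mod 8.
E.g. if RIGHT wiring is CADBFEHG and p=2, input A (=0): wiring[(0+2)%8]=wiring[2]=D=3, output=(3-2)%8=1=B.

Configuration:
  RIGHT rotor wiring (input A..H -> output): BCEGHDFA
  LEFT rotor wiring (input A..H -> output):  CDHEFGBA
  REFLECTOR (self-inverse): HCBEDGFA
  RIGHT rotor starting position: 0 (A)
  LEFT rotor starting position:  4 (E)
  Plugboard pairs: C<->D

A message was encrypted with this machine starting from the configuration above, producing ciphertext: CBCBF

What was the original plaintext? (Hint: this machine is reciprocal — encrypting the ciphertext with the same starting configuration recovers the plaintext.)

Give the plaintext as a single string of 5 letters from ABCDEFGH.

Answer: BABEE

Derivation:
Char 1 ('C'): step: R->1, L=4; C->plug->D->R->G->L->D->refl->E->L'->D->R'->B->plug->B
Char 2 ('B'): step: R->2, L=4; B->plug->B->R->E->L->G->refl->F->L'->C->R'->A->plug->A
Char 3 ('C'): step: R->3, L=4; C->plug->D->R->C->L->F->refl->G->L'->E->R'->B->plug->B
Char 4 ('B'): step: R->4, L=4; B->plug->B->R->H->L->A->refl->H->L'->F->R'->E->plug->E
Char 5 ('F'): step: R->5, L=4; F->plug->F->R->H->L->A->refl->H->L'->F->R'->E->plug->E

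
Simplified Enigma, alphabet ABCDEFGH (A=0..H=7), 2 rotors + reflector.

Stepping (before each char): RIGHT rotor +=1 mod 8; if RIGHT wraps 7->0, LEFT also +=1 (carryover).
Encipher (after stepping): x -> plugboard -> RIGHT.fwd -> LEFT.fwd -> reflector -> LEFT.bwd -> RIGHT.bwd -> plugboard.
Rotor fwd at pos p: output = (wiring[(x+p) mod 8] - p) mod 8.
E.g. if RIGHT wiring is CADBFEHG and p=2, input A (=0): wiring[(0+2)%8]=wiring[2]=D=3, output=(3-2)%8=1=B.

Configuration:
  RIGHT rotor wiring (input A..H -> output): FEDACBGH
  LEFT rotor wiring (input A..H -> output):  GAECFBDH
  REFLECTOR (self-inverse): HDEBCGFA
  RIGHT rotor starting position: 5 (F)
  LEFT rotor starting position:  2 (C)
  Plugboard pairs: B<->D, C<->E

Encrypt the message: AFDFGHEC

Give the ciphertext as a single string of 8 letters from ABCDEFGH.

Answer: BCFEEBAH

Derivation:
Char 1 ('A'): step: R->6, L=2; A->plug->A->R->A->L->C->refl->E->L'->G->R'->D->plug->B
Char 2 ('F'): step: R->7, L=2; F->plug->F->R->D->L->H->refl->A->L'->B->R'->E->plug->C
Char 3 ('D'): step: R->0, L->3 (L advanced); D->plug->B->R->E->L->E->refl->C->L'->B->R'->F->plug->F
Char 4 ('F'): step: R->1, L=3; F->plug->F->R->F->L->D->refl->B->L'->H->R'->C->plug->E
Char 5 ('G'): step: R->2, L=3; G->plug->G->R->D->L->A->refl->H->L'->A->R'->C->plug->E
Char 6 ('H'): step: R->3, L=3; H->plug->H->R->A->L->H->refl->A->L'->D->R'->D->plug->B
Char 7 ('E'): step: R->4, L=3; E->plug->C->R->C->L->G->refl->F->L'->G->R'->A->plug->A
Char 8 ('C'): step: R->5, L=3; C->plug->E->R->H->L->B->refl->D->L'->F->R'->H->plug->H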